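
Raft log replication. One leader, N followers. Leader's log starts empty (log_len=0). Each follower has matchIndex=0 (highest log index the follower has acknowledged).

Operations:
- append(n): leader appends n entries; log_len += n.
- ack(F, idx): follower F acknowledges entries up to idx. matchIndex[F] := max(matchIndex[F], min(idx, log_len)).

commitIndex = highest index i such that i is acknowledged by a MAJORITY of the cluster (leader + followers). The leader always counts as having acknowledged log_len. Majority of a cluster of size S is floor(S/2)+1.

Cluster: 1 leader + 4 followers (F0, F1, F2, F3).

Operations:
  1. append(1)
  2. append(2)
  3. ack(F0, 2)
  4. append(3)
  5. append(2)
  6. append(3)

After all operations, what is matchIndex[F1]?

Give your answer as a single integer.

Answer: 0

Derivation:
Op 1: append 1 -> log_len=1
Op 2: append 2 -> log_len=3
Op 3: F0 acks idx 2 -> match: F0=2 F1=0 F2=0 F3=0; commitIndex=0
Op 4: append 3 -> log_len=6
Op 5: append 2 -> log_len=8
Op 6: append 3 -> log_len=11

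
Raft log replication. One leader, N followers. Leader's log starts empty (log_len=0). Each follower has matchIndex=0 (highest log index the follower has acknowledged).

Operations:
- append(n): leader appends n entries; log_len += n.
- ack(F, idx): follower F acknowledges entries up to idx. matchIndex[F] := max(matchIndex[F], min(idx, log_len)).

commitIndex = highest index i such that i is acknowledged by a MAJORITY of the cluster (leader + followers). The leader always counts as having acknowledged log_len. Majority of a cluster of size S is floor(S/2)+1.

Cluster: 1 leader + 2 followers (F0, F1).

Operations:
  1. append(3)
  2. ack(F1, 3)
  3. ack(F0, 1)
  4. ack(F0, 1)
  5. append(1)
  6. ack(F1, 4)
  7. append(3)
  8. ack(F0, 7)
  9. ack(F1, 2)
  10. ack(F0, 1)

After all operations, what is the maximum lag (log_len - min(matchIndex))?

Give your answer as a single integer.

Op 1: append 3 -> log_len=3
Op 2: F1 acks idx 3 -> match: F0=0 F1=3; commitIndex=3
Op 3: F0 acks idx 1 -> match: F0=1 F1=3; commitIndex=3
Op 4: F0 acks idx 1 -> match: F0=1 F1=3; commitIndex=3
Op 5: append 1 -> log_len=4
Op 6: F1 acks idx 4 -> match: F0=1 F1=4; commitIndex=4
Op 7: append 3 -> log_len=7
Op 8: F0 acks idx 7 -> match: F0=7 F1=4; commitIndex=7
Op 9: F1 acks idx 2 -> match: F0=7 F1=4; commitIndex=7
Op 10: F0 acks idx 1 -> match: F0=7 F1=4; commitIndex=7

Answer: 3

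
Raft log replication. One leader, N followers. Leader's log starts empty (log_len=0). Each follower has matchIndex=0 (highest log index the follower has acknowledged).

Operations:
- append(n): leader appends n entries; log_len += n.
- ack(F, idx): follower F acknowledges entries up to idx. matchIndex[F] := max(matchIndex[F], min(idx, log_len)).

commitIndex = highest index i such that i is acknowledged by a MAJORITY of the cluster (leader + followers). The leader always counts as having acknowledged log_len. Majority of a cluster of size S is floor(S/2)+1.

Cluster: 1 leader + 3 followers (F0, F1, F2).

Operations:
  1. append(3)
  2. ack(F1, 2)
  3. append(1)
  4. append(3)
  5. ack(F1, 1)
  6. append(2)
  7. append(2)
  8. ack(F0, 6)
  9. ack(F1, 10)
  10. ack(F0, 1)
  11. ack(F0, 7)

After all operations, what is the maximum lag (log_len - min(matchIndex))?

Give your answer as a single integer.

Answer: 11

Derivation:
Op 1: append 3 -> log_len=3
Op 2: F1 acks idx 2 -> match: F0=0 F1=2 F2=0; commitIndex=0
Op 3: append 1 -> log_len=4
Op 4: append 3 -> log_len=7
Op 5: F1 acks idx 1 -> match: F0=0 F1=2 F2=0; commitIndex=0
Op 6: append 2 -> log_len=9
Op 7: append 2 -> log_len=11
Op 8: F0 acks idx 6 -> match: F0=6 F1=2 F2=0; commitIndex=2
Op 9: F1 acks idx 10 -> match: F0=6 F1=10 F2=0; commitIndex=6
Op 10: F0 acks idx 1 -> match: F0=6 F1=10 F2=0; commitIndex=6
Op 11: F0 acks idx 7 -> match: F0=7 F1=10 F2=0; commitIndex=7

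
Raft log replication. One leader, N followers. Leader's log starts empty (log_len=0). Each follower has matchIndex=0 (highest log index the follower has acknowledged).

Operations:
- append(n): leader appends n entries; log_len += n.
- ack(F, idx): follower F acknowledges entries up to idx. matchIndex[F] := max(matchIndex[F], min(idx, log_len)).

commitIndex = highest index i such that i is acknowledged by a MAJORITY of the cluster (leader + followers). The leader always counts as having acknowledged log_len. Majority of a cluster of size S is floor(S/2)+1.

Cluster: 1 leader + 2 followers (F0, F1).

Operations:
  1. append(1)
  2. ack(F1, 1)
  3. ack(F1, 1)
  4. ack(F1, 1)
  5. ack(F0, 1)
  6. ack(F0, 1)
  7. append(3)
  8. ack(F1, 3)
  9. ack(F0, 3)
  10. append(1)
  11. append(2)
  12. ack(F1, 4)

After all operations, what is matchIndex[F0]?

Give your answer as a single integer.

Answer: 3

Derivation:
Op 1: append 1 -> log_len=1
Op 2: F1 acks idx 1 -> match: F0=0 F1=1; commitIndex=1
Op 3: F1 acks idx 1 -> match: F0=0 F1=1; commitIndex=1
Op 4: F1 acks idx 1 -> match: F0=0 F1=1; commitIndex=1
Op 5: F0 acks idx 1 -> match: F0=1 F1=1; commitIndex=1
Op 6: F0 acks idx 1 -> match: F0=1 F1=1; commitIndex=1
Op 7: append 3 -> log_len=4
Op 8: F1 acks idx 3 -> match: F0=1 F1=3; commitIndex=3
Op 9: F0 acks idx 3 -> match: F0=3 F1=3; commitIndex=3
Op 10: append 1 -> log_len=5
Op 11: append 2 -> log_len=7
Op 12: F1 acks idx 4 -> match: F0=3 F1=4; commitIndex=4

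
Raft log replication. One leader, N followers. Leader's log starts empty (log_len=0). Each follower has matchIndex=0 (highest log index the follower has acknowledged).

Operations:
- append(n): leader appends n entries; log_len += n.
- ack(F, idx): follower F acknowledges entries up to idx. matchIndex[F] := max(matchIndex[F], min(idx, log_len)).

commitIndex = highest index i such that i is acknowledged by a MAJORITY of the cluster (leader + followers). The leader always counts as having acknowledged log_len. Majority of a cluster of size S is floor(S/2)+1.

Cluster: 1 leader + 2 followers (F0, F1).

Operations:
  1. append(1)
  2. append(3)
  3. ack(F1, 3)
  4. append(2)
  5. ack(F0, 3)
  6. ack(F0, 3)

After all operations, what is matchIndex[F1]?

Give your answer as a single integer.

Op 1: append 1 -> log_len=1
Op 2: append 3 -> log_len=4
Op 3: F1 acks idx 3 -> match: F0=0 F1=3; commitIndex=3
Op 4: append 2 -> log_len=6
Op 5: F0 acks idx 3 -> match: F0=3 F1=3; commitIndex=3
Op 6: F0 acks idx 3 -> match: F0=3 F1=3; commitIndex=3

Answer: 3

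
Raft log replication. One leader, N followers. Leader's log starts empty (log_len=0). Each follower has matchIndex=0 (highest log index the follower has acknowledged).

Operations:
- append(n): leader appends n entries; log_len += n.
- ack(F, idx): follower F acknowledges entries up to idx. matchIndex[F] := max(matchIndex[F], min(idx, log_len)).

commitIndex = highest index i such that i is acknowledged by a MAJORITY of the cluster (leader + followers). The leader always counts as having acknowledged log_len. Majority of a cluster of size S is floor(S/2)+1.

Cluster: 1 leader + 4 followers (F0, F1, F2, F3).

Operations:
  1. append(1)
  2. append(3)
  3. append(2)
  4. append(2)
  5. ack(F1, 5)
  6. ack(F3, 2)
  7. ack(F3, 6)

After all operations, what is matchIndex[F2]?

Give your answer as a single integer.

Op 1: append 1 -> log_len=1
Op 2: append 3 -> log_len=4
Op 3: append 2 -> log_len=6
Op 4: append 2 -> log_len=8
Op 5: F1 acks idx 5 -> match: F0=0 F1=5 F2=0 F3=0; commitIndex=0
Op 6: F3 acks idx 2 -> match: F0=0 F1=5 F2=0 F3=2; commitIndex=2
Op 7: F3 acks idx 6 -> match: F0=0 F1=5 F2=0 F3=6; commitIndex=5

Answer: 0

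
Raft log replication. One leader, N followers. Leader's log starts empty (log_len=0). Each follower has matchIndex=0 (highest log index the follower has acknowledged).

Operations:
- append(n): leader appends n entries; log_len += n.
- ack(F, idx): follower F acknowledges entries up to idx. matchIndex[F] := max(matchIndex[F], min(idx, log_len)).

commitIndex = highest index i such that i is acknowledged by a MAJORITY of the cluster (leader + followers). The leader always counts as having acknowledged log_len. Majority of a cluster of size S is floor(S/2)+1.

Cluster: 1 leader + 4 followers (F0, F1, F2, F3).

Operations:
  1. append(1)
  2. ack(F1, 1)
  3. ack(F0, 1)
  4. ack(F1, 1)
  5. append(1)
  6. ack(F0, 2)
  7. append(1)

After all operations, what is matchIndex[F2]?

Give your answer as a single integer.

Op 1: append 1 -> log_len=1
Op 2: F1 acks idx 1 -> match: F0=0 F1=1 F2=0 F3=0; commitIndex=0
Op 3: F0 acks idx 1 -> match: F0=1 F1=1 F2=0 F3=0; commitIndex=1
Op 4: F1 acks idx 1 -> match: F0=1 F1=1 F2=0 F3=0; commitIndex=1
Op 5: append 1 -> log_len=2
Op 6: F0 acks idx 2 -> match: F0=2 F1=1 F2=0 F3=0; commitIndex=1
Op 7: append 1 -> log_len=3

Answer: 0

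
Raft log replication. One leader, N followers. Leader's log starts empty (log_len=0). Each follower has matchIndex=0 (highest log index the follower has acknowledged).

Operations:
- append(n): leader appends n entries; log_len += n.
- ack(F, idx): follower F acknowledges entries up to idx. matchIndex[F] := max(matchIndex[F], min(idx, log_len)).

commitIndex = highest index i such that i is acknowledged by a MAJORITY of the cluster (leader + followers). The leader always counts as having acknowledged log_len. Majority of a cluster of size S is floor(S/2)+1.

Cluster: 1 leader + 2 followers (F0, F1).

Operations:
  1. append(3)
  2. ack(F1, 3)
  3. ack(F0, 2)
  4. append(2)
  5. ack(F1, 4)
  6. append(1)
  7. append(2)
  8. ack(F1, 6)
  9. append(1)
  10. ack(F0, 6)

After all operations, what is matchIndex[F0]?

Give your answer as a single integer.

Answer: 6

Derivation:
Op 1: append 3 -> log_len=3
Op 2: F1 acks idx 3 -> match: F0=0 F1=3; commitIndex=3
Op 3: F0 acks idx 2 -> match: F0=2 F1=3; commitIndex=3
Op 4: append 2 -> log_len=5
Op 5: F1 acks idx 4 -> match: F0=2 F1=4; commitIndex=4
Op 6: append 1 -> log_len=6
Op 7: append 2 -> log_len=8
Op 8: F1 acks idx 6 -> match: F0=2 F1=6; commitIndex=6
Op 9: append 1 -> log_len=9
Op 10: F0 acks idx 6 -> match: F0=6 F1=6; commitIndex=6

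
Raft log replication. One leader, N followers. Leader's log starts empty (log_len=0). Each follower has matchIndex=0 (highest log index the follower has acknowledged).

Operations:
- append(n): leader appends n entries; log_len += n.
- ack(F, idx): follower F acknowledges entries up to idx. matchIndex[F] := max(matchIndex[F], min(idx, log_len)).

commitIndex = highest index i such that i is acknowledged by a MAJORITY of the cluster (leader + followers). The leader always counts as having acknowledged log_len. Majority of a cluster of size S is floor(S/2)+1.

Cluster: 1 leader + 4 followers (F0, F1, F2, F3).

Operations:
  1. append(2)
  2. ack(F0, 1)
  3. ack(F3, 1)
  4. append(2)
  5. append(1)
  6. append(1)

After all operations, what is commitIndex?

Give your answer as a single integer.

Answer: 1

Derivation:
Op 1: append 2 -> log_len=2
Op 2: F0 acks idx 1 -> match: F0=1 F1=0 F2=0 F3=0; commitIndex=0
Op 3: F3 acks idx 1 -> match: F0=1 F1=0 F2=0 F3=1; commitIndex=1
Op 4: append 2 -> log_len=4
Op 5: append 1 -> log_len=5
Op 6: append 1 -> log_len=6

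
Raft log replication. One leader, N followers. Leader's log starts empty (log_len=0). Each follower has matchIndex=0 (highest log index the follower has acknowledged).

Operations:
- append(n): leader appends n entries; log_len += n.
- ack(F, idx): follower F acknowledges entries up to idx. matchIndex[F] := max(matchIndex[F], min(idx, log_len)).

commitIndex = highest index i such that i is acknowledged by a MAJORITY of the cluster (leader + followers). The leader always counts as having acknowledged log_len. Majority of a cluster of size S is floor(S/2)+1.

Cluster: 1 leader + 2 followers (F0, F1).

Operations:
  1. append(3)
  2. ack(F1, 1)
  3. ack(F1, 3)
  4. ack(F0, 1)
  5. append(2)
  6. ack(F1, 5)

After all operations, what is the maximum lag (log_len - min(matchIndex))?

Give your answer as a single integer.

Op 1: append 3 -> log_len=3
Op 2: F1 acks idx 1 -> match: F0=0 F1=1; commitIndex=1
Op 3: F1 acks idx 3 -> match: F0=0 F1=3; commitIndex=3
Op 4: F0 acks idx 1 -> match: F0=1 F1=3; commitIndex=3
Op 5: append 2 -> log_len=5
Op 6: F1 acks idx 5 -> match: F0=1 F1=5; commitIndex=5

Answer: 4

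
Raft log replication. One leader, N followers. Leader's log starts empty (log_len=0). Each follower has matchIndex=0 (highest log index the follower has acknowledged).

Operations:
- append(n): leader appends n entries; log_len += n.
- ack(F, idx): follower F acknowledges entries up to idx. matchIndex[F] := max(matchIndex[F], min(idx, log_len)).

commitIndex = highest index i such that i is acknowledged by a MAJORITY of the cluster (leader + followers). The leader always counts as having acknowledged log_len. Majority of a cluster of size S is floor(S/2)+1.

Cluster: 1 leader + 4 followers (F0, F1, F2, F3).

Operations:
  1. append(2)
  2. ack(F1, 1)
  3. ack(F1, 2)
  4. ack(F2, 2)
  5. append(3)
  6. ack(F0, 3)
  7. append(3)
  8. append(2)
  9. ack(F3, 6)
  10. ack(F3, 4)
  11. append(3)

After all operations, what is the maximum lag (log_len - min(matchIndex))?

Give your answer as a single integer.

Op 1: append 2 -> log_len=2
Op 2: F1 acks idx 1 -> match: F0=0 F1=1 F2=0 F3=0; commitIndex=0
Op 3: F1 acks idx 2 -> match: F0=0 F1=2 F2=0 F3=0; commitIndex=0
Op 4: F2 acks idx 2 -> match: F0=0 F1=2 F2=2 F3=0; commitIndex=2
Op 5: append 3 -> log_len=5
Op 6: F0 acks idx 3 -> match: F0=3 F1=2 F2=2 F3=0; commitIndex=2
Op 7: append 3 -> log_len=8
Op 8: append 2 -> log_len=10
Op 9: F3 acks idx 6 -> match: F0=3 F1=2 F2=2 F3=6; commitIndex=3
Op 10: F3 acks idx 4 -> match: F0=3 F1=2 F2=2 F3=6; commitIndex=3
Op 11: append 3 -> log_len=13

Answer: 11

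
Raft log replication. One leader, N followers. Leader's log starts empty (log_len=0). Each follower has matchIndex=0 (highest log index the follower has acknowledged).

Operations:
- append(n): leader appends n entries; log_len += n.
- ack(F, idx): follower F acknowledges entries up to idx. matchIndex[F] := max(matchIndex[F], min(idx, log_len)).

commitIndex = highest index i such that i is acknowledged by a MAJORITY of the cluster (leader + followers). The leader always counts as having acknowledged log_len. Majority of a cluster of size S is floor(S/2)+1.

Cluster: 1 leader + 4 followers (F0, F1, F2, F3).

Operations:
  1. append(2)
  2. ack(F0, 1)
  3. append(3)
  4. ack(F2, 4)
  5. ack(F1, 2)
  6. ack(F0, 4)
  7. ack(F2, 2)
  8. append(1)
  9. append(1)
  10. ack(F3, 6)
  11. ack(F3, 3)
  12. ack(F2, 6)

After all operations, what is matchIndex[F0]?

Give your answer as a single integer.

Op 1: append 2 -> log_len=2
Op 2: F0 acks idx 1 -> match: F0=1 F1=0 F2=0 F3=0; commitIndex=0
Op 3: append 3 -> log_len=5
Op 4: F2 acks idx 4 -> match: F0=1 F1=0 F2=4 F3=0; commitIndex=1
Op 5: F1 acks idx 2 -> match: F0=1 F1=2 F2=4 F3=0; commitIndex=2
Op 6: F0 acks idx 4 -> match: F0=4 F1=2 F2=4 F3=0; commitIndex=4
Op 7: F2 acks idx 2 -> match: F0=4 F1=2 F2=4 F3=0; commitIndex=4
Op 8: append 1 -> log_len=6
Op 9: append 1 -> log_len=7
Op 10: F3 acks idx 6 -> match: F0=4 F1=2 F2=4 F3=6; commitIndex=4
Op 11: F3 acks idx 3 -> match: F0=4 F1=2 F2=4 F3=6; commitIndex=4
Op 12: F2 acks idx 6 -> match: F0=4 F1=2 F2=6 F3=6; commitIndex=6

Answer: 4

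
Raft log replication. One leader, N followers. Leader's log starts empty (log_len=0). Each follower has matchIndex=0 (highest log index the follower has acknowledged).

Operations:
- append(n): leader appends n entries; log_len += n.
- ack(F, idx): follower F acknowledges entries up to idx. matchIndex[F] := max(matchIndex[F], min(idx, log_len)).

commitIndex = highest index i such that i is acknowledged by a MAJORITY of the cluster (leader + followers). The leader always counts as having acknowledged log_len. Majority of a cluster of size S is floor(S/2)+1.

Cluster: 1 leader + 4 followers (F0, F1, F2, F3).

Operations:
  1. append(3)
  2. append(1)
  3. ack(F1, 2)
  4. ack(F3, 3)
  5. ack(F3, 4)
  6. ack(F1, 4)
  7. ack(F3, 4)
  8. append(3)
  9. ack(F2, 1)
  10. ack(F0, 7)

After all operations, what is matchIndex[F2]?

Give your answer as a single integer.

Op 1: append 3 -> log_len=3
Op 2: append 1 -> log_len=4
Op 3: F1 acks idx 2 -> match: F0=0 F1=2 F2=0 F3=0; commitIndex=0
Op 4: F3 acks idx 3 -> match: F0=0 F1=2 F2=0 F3=3; commitIndex=2
Op 5: F3 acks idx 4 -> match: F0=0 F1=2 F2=0 F3=4; commitIndex=2
Op 6: F1 acks idx 4 -> match: F0=0 F1=4 F2=0 F3=4; commitIndex=4
Op 7: F3 acks idx 4 -> match: F0=0 F1=4 F2=0 F3=4; commitIndex=4
Op 8: append 3 -> log_len=7
Op 9: F2 acks idx 1 -> match: F0=0 F1=4 F2=1 F3=4; commitIndex=4
Op 10: F0 acks idx 7 -> match: F0=7 F1=4 F2=1 F3=4; commitIndex=4

Answer: 1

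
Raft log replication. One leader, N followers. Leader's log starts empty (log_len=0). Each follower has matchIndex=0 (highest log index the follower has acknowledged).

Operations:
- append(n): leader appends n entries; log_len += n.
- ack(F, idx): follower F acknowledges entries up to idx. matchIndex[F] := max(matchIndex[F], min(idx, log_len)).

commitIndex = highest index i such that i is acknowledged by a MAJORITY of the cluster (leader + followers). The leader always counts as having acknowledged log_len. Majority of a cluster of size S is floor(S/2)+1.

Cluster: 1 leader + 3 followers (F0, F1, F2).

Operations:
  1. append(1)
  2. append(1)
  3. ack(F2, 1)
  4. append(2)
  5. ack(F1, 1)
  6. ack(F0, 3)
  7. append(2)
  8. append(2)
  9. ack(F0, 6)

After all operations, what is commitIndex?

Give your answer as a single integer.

Op 1: append 1 -> log_len=1
Op 2: append 1 -> log_len=2
Op 3: F2 acks idx 1 -> match: F0=0 F1=0 F2=1; commitIndex=0
Op 4: append 2 -> log_len=4
Op 5: F1 acks idx 1 -> match: F0=0 F1=1 F2=1; commitIndex=1
Op 6: F0 acks idx 3 -> match: F0=3 F1=1 F2=1; commitIndex=1
Op 7: append 2 -> log_len=6
Op 8: append 2 -> log_len=8
Op 9: F0 acks idx 6 -> match: F0=6 F1=1 F2=1; commitIndex=1

Answer: 1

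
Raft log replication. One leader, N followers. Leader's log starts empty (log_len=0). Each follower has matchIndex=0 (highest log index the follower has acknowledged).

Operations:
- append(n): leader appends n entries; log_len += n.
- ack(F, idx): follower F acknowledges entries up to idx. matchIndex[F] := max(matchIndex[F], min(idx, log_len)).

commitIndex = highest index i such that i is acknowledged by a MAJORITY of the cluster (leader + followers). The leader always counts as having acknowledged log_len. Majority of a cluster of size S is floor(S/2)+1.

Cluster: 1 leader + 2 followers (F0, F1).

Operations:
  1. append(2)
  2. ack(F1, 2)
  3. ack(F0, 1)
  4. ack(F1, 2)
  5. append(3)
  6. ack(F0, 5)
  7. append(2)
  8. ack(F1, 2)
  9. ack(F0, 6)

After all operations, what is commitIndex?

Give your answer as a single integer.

Op 1: append 2 -> log_len=2
Op 2: F1 acks idx 2 -> match: F0=0 F1=2; commitIndex=2
Op 3: F0 acks idx 1 -> match: F0=1 F1=2; commitIndex=2
Op 4: F1 acks idx 2 -> match: F0=1 F1=2; commitIndex=2
Op 5: append 3 -> log_len=5
Op 6: F0 acks idx 5 -> match: F0=5 F1=2; commitIndex=5
Op 7: append 2 -> log_len=7
Op 8: F1 acks idx 2 -> match: F0=5 F1=2; commitIndex=5
Op 9: F0 acks idx 6 -> match: F0=6 F1=2; commitIndex=6

Answer: 6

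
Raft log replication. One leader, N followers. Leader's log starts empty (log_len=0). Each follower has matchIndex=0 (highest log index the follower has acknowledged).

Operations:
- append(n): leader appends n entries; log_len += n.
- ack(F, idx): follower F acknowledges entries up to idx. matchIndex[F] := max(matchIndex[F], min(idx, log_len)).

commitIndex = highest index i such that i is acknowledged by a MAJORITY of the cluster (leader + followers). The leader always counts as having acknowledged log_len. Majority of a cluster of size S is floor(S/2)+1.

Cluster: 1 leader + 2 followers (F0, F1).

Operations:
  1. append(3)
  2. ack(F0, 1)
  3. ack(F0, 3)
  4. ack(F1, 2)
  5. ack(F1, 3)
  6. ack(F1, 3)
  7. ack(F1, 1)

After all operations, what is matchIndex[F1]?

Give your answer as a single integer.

Op 1: append 3 -> log_len=3
Op 2: F0 acks idx 1 -> match: F0=1 F1=0; commitIndex=1
Op 3: F0 acks idx 3 -> match: F0=3 F1=0; commitIndex=3
Op 4: F1 acks idx 2 -> match: F0=3 F1=2; commitIndex=3
Op 5: F1 acks idx 3 -> match: F0=3 F1=3; commitIndex=3
Op 6: F1 acks idx 3 -> match: F0=3 F1=3; commitIndex=3
Op 7: F1 acks idx 1 -> match: F0=3 F1=3; commitIndex=3

Answer: 3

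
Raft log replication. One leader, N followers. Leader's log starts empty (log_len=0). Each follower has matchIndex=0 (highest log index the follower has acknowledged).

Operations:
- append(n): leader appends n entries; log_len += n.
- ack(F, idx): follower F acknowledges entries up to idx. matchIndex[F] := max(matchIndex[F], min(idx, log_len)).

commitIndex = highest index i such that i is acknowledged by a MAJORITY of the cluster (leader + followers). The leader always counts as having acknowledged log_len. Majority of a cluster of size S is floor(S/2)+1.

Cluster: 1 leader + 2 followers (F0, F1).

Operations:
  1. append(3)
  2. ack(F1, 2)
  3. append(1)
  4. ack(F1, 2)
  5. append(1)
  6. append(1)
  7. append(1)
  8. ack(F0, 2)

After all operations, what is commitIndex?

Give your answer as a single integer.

Op 1: append 3 -> log_len=3
Op 2: F1 acks idx 2 -> match: F0=0 F1=2; commitIndex=2
Op 3: append 1 -> log_len=4
Op 4: F1 acks idx 2 -> match: F0=0 F1=2; commitIndex=2
Op 5: append 1 -> log_len=5
Op 6: append 1 -> log_len=6
Op 7: append 1 -> log_len=7
Op 8: F0 acks idx 2 -> match: F0=2 F1=2; commitIndex=2

Answer: 2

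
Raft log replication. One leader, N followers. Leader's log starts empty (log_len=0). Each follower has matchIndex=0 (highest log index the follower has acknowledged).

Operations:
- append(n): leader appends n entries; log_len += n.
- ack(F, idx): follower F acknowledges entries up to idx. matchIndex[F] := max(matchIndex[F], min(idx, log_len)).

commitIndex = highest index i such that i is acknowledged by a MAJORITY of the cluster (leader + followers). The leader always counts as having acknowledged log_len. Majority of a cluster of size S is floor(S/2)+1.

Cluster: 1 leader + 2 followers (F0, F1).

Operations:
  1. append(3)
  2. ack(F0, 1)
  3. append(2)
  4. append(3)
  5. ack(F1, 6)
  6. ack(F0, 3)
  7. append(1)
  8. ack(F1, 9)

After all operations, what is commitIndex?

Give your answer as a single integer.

Op 1: append 3 -> log_len=3
Op 2: F0 acks idx 1 -> match: F0=1 F1=0; commitIndex=1
Op 3: append 2 -> log_len=5
Op 4: append 3 -> log_len=8
Op 5: F1 acks idx 6 -> match: F0=1 F1=6; commitIndex=6
Op 6: F0 acks idx 3 -> match: F0=3 F1=6; commitIndex=6
Op 7: append 1 -> log_len=9
Op 8: F1 acks idx 9 -> match: F0=3 F1=9; commitIndex=9

Answer: 9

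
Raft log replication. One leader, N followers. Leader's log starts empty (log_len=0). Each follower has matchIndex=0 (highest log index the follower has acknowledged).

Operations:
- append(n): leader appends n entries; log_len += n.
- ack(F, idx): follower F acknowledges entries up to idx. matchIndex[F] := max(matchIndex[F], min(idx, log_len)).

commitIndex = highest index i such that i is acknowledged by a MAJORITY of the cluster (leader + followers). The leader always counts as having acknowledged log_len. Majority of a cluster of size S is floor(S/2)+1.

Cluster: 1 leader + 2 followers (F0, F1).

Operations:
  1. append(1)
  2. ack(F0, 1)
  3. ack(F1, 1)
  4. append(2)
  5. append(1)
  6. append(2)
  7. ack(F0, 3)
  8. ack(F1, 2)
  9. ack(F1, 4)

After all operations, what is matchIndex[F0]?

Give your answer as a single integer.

Op 1: append 1 -> log_len=1
Op 2: F0 acks idx 1 -> match: F0=1 F1=0; commitIndex=1
Op 3: F1 acks idx 1 -> match: F0=1 F1=1; commitIndex=1
Op 4: append 2 -> log_len=3
Op 5: append 1 -> log_len=4
Op 6: append 2 -> log_len=6
Op 7: F0 acks idx 3 -> match: F0=3 F1=1; commitIndex=3
Op 8: F1 acks idx 2 -> match: F0=3 F1=2; commitIndex=3
Op 9: F1 acks idx 4 -> match: F0=3 F1=4; commitIndex=4

Answer: 3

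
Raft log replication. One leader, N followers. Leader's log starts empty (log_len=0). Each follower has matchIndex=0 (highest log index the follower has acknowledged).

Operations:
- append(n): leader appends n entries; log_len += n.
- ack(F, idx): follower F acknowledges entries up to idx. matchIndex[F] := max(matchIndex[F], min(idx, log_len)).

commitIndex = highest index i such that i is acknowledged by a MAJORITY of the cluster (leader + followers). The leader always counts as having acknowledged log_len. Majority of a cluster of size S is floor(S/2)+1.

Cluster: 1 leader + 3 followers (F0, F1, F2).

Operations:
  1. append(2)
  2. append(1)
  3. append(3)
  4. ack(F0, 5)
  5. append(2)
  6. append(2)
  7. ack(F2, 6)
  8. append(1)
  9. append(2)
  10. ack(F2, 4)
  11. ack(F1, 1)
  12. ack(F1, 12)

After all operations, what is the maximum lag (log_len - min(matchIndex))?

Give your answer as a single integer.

Answer: 8

Derivation:
Op 1: append 2 -> log_len=2
Op 2: append 1 -> log_len=3
Op 3: append 3 -> log_len=6
Op 4: F0 acks idx 5 -> match: F0=5 F1=0 F2=0; commitIndex=0
Op 5: append 2 -> log_len=8
Op 6: append 2 -> log_len=10
Op 7: F2 acks idx 6 -> match: F0=5 F1=0 F2=6; commitIndex=5
Op 8: append 1 -> log_len=11
Op 9: append 2 -> log_len=13
Op 10: F2 acks idx 4 -> match: F0=5 F1=0 F2=6; commitIndex=5
Op 11: F1 acks idx 1 -> match: F0=5 F1=1 F2=6; commitIndex=5
Op 12: F1 acks idx 12 -> match: F0=5 F1=12 F2=6; commitIndex=6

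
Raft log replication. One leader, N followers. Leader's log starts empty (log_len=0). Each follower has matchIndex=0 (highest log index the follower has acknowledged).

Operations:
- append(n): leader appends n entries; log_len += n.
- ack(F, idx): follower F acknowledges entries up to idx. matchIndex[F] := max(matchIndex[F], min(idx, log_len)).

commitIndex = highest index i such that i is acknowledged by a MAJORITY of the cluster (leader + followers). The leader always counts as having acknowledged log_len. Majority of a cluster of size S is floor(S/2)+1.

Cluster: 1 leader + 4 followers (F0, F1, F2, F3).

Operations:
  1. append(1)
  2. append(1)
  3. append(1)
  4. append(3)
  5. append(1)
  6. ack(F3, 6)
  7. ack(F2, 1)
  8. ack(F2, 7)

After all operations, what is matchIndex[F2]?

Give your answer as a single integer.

Op 1: append 1 -> log_len=1
Op 2: append 1 -> log_len=2
Op 3: append 1 -> log_len=3
Op 4: append 3 -> log_len=6
Op 5: append 1 -> log_len=7
Op 6: F3 acks idx 6 -> match: F0=0 F1=0 F2=0 F3=6; commitIndex=0
Op 7: F2 acks idx 1 -> match: F0=0 F1=0 F2=1 F3=6; commitIndex=1
Op 8: F2 acks idx 7 -> match: F0=0 F1=0 F2=7 F3=6; commitIndex=6

Answer: 7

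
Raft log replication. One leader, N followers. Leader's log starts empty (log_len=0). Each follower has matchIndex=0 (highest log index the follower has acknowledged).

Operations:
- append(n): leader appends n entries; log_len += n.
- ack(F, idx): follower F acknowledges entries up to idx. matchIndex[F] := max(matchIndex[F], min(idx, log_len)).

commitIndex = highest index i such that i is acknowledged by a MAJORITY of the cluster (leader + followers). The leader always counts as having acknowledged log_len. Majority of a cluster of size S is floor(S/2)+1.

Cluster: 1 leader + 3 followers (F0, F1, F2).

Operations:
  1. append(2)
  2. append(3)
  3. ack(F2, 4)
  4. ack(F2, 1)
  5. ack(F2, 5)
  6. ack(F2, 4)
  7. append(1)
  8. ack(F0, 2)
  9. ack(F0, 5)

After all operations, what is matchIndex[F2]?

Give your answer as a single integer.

Op 1: append 2 -> log_len=2
Op 2: append 3 -> log_len=5
Op 3: F2 acks idx 4 -> match: F0=0 F1=0 F2=4; commitIndex=0
Op 4: F2 acks idx 1 -> match: F0=0 F1=0 F2=4; commitIndex=0
Op 5: F2 acks idx 5 -> match: F0=0 F1=0 F2=5; commitIndex=0
Op 6: F2 acks idx 4 -> match: F0=0 F1=0 F2=5; commitIndex=0
Op 7: append 1 -> log_len=6
Op 8: F0 acks idx 2 -> match: F0=2 F1=0 F2=5; commitIndex=2
Op 9: F0 acks idx 5 -> match: F0=5 F1=0 F2=5; commitIndex=5

Answer: 5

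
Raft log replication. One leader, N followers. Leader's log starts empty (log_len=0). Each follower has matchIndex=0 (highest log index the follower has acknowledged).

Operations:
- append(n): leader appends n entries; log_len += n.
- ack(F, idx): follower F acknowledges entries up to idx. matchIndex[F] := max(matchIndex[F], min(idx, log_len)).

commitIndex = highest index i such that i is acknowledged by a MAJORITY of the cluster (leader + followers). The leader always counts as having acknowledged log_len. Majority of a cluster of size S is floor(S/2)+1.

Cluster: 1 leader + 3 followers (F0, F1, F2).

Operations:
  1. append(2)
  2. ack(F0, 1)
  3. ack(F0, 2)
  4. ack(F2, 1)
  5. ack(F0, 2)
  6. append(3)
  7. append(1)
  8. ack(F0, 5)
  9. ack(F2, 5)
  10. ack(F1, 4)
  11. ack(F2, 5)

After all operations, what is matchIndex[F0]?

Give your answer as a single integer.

Op 1: append 2 -> log_len=2
Op 2: F0 acks idx 1 -> match: F0=1 F1=0 F2=0; commitIndex=0
Op 3: F0 acks idx 2 -> match: F0=2 F1=0 F2=0; commitIndex=0
Op 4: F2 acks idx 1 -> match: F0=2 F1=0 F2=1; commitIndex=1
Op 5: F0 acks idx 2 -> match: F0=2 F1=0 F2=1; commitIndex=1
Op 6: append 3 -> log_len=5
Op 7: append 1 -> log_len=6
Op 8: F0 acks idx 5 -> match: F0=5 F1=0 F2=1; commitIndex=1
Op 9: F2 acks idx 5 -> match: F0=5 F1=0 F2=5; commitIndex=5
Op 10: F1 acks idx 4 -> match: F0=5 F1=4 F2=5; commitIndex=5
Op 11: F2 acks idx 5 -> match: F0=5 F1=4 F2=5; commitIndex=5

Answer: 5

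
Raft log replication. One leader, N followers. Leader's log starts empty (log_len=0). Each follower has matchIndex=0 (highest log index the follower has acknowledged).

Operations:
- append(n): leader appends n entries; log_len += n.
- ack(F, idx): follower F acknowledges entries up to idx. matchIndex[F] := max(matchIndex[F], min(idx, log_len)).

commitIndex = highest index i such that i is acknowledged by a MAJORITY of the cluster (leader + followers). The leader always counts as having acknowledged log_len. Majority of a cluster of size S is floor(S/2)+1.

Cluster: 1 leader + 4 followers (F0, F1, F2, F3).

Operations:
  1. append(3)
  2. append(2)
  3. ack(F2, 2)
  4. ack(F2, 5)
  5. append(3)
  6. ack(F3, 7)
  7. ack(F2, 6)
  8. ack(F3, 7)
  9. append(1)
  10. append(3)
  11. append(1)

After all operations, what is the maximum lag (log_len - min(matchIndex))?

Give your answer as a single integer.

Answer: 13

Derivation:
Op 1: append 3 -> log_len=3
Op 2: append 2 -> log_len=5
Op 3: F2 acks idx 2 -> match: F0=0 F1=0 F2=2 F3=0; commitIndex=0
Op 4: F2 acks idx 5 -> match: F0=0 F1=0 F2=5 F3=0; commitIndex=0
Op 5: append 3 -> log_len=8
Op 6: F3 acks idx 7 -> match: F0=0 F1=0 F2=5 F3=7; commitIndex=5
Op 7: F2 acks idx 6 -> match: F0=0 F1=0 F2=6 F3=7; commitIndex=6
Op 8: F3 acks idx 7 -> match: F0=0 F1=0 F2=6 F3=7; commitIndex=6
Op 9: append 1 -> log_len=9
Op 10: append 3 -> log_len=12
Op 11: append 1 -> log_len=13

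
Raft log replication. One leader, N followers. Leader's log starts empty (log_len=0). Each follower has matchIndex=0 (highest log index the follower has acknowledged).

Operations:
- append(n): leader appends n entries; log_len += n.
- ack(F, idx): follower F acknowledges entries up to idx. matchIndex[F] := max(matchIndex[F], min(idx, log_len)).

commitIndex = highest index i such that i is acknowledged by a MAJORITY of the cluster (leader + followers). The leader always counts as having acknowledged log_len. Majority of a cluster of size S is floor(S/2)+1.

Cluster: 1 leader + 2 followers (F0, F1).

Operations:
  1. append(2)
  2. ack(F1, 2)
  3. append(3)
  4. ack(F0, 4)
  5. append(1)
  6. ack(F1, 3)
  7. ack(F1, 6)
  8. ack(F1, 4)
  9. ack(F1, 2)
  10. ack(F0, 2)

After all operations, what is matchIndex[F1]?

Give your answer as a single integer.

Op 1: append 2 -> log_len=2
Op 2: F1 acks idx 2 -> match: F0=0 F1=2; commitIndex=2
Op 3: append 3 -> log_len=5
Op 4: F0 acks idx 4 -> match: F0=4 F1=2; commitIndex=4
Op 5: append 1 -> log_len=6
Op 6: F1 acks idx 3 -> match: F0=4 F1=3; commitIndex=4
Op 7: F1 acks idx 6 -> match: F0=4 F1=6; commitIndex=6
Op 8: F1 acks idx 4 -> match: F0=4 F1=6; commitIndex=6
Op 9: F1 acks idx 2 -> match: F0=4 F1=6; commitIndex=6
Op 10: F0 acks idx 2 -> match: F0=4 F1=6; commitIndex=6

Answer: 6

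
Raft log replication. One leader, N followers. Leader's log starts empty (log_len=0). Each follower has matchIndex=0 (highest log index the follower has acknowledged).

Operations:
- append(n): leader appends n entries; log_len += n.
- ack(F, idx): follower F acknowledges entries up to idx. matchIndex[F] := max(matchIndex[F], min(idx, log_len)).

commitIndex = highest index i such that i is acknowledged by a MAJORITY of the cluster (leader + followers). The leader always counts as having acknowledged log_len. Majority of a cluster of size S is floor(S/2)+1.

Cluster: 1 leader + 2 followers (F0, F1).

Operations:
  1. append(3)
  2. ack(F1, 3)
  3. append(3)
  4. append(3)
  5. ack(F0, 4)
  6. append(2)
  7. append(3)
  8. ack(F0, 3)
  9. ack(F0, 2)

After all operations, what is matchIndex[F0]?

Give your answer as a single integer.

Answer: 4

Derivation:
Op 1: append 3 -> log_len=3
Op 2: F1 acks idx 3 -> match: F0=0 F1=3; commitIndex=3
Op 3: append 3 -> log_len=6
Op 4: append 3 -> log_len=9
Op 5: F0 acks idx 4 -> match: F0=4 F1=3; commitIndex=4
Op 6: append 2 -> log_len=11
Op 7: append 3 -> log_len=14
Op 8: F0 acks idx 3 -> match: F0=4 F1=3; commitIndex=4
Op 9: F0 acks idx 2 -> match: F0=4 F1=3; commitIndex=4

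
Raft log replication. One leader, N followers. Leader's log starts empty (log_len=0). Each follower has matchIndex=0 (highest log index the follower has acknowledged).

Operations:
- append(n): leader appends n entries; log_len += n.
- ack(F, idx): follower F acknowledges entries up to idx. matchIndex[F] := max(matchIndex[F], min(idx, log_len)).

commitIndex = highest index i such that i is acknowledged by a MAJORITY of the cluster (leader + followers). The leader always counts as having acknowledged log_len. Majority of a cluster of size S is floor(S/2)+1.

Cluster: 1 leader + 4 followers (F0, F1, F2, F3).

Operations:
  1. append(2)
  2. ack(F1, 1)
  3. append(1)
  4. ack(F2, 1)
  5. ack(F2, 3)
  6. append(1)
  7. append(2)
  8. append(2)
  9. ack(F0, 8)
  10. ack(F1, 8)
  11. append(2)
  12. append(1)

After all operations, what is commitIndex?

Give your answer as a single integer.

Answer: 8

Derivation:
Op 1: append 2 -> log_len=2
Op 2: F1 acks idx 1 -> match: F0=0 F1=1 F2=0 F3=0; commitIndex=0
Op 3: append 1 -> log_len=3
Op 4: F2 acks idx 1 -> match: F0=0 F1=1 F2=1 F3=0; commitIndex=1
Op 5: F2 acks idx 3 -> match: F0=0 F1=1 F2=3 F3=0; commitIndex=1
Op 6: append 1 -> log_len=4
Op 7: append 2 -> log_len=6
Op 8: append 2 -> log_len=8
Op 9: F0 acks idx 8 -> match: F0=8 F1=1 F2=3 F3=0; commitIndex=3
Op 10: F1 acks idx 8 -> match: F0=8 F1=8 F2=3 F3=0; commitIndex=8
Op 11: append 2 -> log_len=10
Op 12: append 1 -> log_len=11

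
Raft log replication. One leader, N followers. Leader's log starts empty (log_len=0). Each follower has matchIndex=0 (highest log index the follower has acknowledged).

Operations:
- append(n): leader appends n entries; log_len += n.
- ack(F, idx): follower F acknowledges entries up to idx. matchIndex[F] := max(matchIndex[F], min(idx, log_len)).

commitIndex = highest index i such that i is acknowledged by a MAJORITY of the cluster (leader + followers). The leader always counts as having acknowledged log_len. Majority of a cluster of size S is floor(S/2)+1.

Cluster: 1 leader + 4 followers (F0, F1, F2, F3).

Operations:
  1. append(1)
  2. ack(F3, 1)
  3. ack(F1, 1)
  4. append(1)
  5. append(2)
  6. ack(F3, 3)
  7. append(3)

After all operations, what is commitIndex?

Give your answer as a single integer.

Answer: 1

Derivation:
Op 1: append 1 -> log_len=1
Op 2: F3 acks idx 1 -> match: F0=0 F1=0 F2=0 F3=1; commitIndex=0
Op 3: F1 acks idx 1 -> match: F0=0 F1=1 F2=0 F3=1; commitIndex=1
Op 4: append 1 -> log_len=2
Op 5: append 2 -> log_len=4
Op 6: F3 acks idx 3 -> match: F0=0 F1=1 F2=0 F3=3; commitIndex=1
Op 7: append 3 -> log_len=7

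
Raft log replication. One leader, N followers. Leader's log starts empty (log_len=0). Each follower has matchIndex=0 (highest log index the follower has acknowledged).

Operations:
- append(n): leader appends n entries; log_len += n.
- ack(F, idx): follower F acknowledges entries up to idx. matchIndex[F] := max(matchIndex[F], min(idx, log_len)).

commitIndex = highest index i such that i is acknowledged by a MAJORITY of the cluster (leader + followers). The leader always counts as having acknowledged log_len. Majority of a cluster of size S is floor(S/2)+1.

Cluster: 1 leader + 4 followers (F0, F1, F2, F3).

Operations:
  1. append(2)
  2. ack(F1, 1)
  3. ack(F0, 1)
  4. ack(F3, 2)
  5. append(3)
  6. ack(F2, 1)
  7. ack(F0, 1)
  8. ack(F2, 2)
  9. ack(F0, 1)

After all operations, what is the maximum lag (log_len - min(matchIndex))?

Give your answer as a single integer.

Op 1: append 2 -> log_len=2
Op 2: F1 acks idx 1 -> match: F0=0 F1=1 F2=0 F3=0; commitIndex=0
Op 3: F0 acks idx 1 -> match: F0=1 F1=1 F2=0 F3=0; commitIndex=1
Op 4: F3 acks idx 2 -> match: F0=1 F1=1 F2=0 F3=2; commitIndex=1
Op 5: append 3 -> log_len=5
Op 6: F2 acks idx 1 -> match: F0=1 F1=1 F2=1 F3=2; commitIndex=1
Op 7: F0 acks idx 1 -> match: F0=1 F1=1 F2=1 F3=2; commitIndex=1
Op 8: F2 acks idx 2 -> match: F0=1 F1=1 F2=2 F3=2; commitIndex=2
Op 9: F0 acks idx 1 -> match: F0=1 F1=1 F2=2 F3=2; commitIndex=2

Answer: 4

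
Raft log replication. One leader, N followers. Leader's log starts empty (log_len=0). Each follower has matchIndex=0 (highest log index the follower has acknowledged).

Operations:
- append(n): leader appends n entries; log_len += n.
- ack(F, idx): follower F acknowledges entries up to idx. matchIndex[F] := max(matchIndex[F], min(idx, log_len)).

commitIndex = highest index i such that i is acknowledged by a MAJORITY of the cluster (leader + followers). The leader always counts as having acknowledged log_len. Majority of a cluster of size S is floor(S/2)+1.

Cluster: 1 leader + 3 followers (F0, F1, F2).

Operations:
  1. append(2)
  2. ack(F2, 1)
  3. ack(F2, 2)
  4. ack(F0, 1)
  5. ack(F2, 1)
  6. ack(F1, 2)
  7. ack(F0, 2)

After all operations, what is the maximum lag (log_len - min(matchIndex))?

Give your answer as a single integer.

Answer: 0

Derivation:
Op 1: append 2 -> log_len=2
Op 2: F2 acks idx 1 -> match: F0=0 F1=0 F2=1; commitIndex=0
Op 3: F2 acks idx 2 -> match: F0=0 F1=0 F2=2; commitIndex=0
Op 4: F0 acks idx 1 -> match: F0=1 F1=0 F2=2; commitIndex=1
Op 5: F2 acks idx 1 -> match: F0=1 F1=0 F2=2; commitIndex=1
Op 6: F1 acks idx 2 -> match: F0=1 F1=2 F2=2; commitIndex=2
Op 7: F0 acks idx 2 -> match: F0=2 F1=2 F2=2; commitIndex=2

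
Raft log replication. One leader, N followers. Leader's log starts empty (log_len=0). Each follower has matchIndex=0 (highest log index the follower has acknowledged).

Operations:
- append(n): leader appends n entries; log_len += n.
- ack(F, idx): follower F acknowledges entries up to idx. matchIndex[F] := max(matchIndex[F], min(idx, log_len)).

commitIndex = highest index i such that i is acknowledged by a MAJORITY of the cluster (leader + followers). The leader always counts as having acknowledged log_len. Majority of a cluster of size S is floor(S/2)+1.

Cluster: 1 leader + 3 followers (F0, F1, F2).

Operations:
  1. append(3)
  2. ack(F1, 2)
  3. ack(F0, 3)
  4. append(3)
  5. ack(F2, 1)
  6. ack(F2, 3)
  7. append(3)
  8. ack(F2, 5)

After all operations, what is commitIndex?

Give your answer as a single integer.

Op 1: append 3 -> log_len=3
Op 2: F1 acks idx 2 -> match: F0=0 F1=2 F2=0; commitIndex=0
Op 3: F0 acks idx 3 -> match: F0=3 F1=2 F2=0; commitIndex=2
Op 4: append 3 -> log_len=6
Op 5: F2 acks idx 1 -> match: F0=3 F1=2 F2=1; commitIndex=2
Op 6: F2 acks idx 3 -> match: F0=3 F1=2 F2=3; commitIndex=3
Op 7: append 3 -> log_len=9
Op 8: F2 acks idx 5 -> match: F0=3 F1=2 F2=5; commitIndex=3

Answer: 3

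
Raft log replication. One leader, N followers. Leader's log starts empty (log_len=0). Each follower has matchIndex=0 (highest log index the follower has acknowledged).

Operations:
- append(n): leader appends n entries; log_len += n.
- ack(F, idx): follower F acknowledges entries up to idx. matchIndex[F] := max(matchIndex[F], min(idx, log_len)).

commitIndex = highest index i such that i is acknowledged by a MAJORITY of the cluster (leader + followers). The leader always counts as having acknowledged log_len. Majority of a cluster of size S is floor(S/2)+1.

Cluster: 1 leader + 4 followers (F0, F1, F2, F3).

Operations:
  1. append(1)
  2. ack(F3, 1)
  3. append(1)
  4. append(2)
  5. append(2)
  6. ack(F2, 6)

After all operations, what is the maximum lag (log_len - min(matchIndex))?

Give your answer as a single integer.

Answer: 6

Derivation:
Op 1: append 1 -> log_len=1
Op 2: F3 acks idx 1 -> match: F0=0 F1=0 F2=0 F3=1; commitIndex=0
Op 3: append 1 -> log_len=2
Op 4: append 2 -> log_len=4
Op 5: append 2 -> log_len=6
Op 6: F2 acks idx 6 -> match: F0=0 F1=0 F2=6 F3=1; commitIndex=1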